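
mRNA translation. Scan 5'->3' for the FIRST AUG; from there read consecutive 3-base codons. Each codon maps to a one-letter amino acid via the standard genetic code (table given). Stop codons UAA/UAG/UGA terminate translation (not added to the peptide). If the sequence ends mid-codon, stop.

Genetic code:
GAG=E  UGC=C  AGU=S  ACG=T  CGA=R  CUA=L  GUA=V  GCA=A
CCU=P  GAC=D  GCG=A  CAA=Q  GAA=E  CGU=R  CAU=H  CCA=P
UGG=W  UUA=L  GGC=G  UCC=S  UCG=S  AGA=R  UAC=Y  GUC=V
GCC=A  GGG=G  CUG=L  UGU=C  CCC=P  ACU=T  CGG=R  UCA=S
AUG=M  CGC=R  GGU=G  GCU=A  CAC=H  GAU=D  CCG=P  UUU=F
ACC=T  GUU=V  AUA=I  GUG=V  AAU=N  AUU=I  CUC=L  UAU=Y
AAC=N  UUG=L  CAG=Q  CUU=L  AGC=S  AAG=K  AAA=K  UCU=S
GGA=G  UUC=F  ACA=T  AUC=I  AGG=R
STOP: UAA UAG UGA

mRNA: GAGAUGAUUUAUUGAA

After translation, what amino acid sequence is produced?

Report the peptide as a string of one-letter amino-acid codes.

Answer: MIY

Derivation:
start AUG at pos 3
pos 3: AUG -> M; peptide=M
pos 6: AUU -> I; peptide=MI
pos 9: UAU -> Y; peptide=MIY
pos 12: UGA -> STOP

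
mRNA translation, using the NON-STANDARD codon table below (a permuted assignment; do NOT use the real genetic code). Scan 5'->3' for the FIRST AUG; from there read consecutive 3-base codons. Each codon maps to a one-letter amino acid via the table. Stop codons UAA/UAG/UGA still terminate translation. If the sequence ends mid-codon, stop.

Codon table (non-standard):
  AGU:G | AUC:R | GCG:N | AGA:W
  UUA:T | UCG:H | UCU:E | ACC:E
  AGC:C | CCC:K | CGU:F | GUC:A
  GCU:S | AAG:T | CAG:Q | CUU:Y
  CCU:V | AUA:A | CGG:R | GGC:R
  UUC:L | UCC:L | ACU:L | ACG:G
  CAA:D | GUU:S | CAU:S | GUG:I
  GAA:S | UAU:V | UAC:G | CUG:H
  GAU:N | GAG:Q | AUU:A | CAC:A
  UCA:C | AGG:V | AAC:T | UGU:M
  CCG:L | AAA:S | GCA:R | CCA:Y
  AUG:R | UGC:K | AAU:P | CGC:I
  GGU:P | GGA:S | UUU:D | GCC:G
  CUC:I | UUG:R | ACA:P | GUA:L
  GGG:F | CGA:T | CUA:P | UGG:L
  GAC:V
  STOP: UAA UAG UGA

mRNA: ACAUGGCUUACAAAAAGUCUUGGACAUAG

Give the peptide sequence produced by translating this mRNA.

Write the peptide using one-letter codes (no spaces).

start AUG at pos 2
pos 2: AUG -> R; peptide=R
pos 5: GCU -> S; peptide=RS
pos 8: UAC -> G; peptide=RSG
pos 11: AAA -> S; peptide=RSGS
pos 14: AAG -> T; peptide=RSGST
pos 17: UCU -> E; peptide=RSGSTE
pos 20: UGG -> L; peptide=RSGSTEL
pos 23: ACA -> P; peptide=RSGSTELP
pos 26: UAG -> STOP

Answer: RSGSTELP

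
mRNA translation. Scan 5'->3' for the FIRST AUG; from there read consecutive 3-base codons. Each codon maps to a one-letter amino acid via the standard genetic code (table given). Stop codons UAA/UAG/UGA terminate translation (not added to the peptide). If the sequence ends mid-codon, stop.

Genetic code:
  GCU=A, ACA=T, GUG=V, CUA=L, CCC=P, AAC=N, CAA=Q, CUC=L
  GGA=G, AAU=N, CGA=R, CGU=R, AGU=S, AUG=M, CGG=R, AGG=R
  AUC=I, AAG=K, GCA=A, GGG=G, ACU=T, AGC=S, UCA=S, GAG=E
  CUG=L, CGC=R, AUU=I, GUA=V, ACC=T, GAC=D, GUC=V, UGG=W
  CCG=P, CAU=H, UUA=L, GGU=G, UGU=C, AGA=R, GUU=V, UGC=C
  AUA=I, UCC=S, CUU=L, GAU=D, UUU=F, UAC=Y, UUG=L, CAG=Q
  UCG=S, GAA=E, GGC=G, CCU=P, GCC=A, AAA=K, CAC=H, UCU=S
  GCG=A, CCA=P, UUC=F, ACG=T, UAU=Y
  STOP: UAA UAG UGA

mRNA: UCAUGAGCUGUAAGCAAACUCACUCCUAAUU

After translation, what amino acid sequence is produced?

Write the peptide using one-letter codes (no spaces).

start AUG at pos 2
pos 2: AUG -> M; peptide=M
pos 5: AGC -> S; peptide=MS
pos 8: UGU -> C; peptide=MSC
pos 11: AAG -> K; peptide=MSCK
pos 14: CAA -> Q; peptide=MSCKQ
pos 17: ACU -> T; peptide=MSCKQT
pos 20: CAC -> H; peptide=MSCKQTH
pos 23: UCC -> S; peptide=MSCKQTHS
pos 26: UAA -> STOP

Answer: MSCKQTHS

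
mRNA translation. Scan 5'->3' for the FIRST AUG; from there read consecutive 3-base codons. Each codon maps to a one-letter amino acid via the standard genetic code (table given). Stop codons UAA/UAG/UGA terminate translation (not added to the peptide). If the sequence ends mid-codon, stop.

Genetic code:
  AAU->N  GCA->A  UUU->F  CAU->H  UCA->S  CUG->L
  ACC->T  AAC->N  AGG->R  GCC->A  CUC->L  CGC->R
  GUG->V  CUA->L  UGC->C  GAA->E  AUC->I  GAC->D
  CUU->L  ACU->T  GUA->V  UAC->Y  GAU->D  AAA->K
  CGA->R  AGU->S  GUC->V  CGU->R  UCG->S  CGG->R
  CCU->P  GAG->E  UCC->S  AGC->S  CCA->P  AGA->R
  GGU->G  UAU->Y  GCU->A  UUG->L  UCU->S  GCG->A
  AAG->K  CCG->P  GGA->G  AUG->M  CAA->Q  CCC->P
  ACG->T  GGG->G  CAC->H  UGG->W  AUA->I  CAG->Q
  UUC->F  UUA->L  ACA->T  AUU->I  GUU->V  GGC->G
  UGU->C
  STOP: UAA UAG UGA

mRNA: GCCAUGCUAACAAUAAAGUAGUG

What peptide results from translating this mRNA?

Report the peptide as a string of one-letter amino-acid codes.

start AUG at pos 3
pos 3: AUG -> M; peptide=M
pos 6: CUA -> L; peptide=ML
pos 9: ACA -> T; peptide=MLT
pos 12: AUA -> I; peptide=MLTI
pos 15: AAG -> K; peptide=MLTIK
pos 18: UAG -> STOP

Answer: MLTIK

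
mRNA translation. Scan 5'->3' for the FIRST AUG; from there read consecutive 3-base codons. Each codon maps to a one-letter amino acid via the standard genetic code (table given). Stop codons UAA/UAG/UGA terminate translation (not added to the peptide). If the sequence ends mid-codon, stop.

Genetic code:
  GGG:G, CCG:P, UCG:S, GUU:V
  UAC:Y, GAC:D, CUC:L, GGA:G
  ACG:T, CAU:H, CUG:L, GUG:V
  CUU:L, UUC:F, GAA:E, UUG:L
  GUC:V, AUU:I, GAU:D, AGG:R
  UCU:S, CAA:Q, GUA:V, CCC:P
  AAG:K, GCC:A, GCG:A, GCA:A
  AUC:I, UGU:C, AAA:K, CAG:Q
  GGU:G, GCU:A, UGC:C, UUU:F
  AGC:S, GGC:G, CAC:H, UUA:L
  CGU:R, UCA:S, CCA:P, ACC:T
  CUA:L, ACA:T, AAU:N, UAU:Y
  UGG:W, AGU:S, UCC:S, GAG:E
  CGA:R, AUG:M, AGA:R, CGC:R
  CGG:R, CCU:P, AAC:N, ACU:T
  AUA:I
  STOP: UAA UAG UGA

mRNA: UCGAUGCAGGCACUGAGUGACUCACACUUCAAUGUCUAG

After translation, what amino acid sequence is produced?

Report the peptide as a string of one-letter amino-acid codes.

start AUG at pos 3
pos 3: AUG -> M; peptide=M
pos 6: CAG -> Q; peptide=MQ
pos 9: GCA -> A; peptide=MQA
pos 12: CUG -> L; peptide=MQAL
pos 15: AGU -> S; peptide=MQALS
pos 18: GAC -> D; peptide=MQALSD
pos 21: UCA -> S; peptide=MQALSDS
pos 24: CAC -> H; peptide=MQALSDSH
pos 27: UUC -> F; peptide=MQALSDSHF
pos 30: AAU -> N; peptide=MQALSDSHFN
pos 33: GUC -> V; peptide=MQALSDSHFNV
pos 36: UAG -> STOP

Answer: MQALSDSHFNV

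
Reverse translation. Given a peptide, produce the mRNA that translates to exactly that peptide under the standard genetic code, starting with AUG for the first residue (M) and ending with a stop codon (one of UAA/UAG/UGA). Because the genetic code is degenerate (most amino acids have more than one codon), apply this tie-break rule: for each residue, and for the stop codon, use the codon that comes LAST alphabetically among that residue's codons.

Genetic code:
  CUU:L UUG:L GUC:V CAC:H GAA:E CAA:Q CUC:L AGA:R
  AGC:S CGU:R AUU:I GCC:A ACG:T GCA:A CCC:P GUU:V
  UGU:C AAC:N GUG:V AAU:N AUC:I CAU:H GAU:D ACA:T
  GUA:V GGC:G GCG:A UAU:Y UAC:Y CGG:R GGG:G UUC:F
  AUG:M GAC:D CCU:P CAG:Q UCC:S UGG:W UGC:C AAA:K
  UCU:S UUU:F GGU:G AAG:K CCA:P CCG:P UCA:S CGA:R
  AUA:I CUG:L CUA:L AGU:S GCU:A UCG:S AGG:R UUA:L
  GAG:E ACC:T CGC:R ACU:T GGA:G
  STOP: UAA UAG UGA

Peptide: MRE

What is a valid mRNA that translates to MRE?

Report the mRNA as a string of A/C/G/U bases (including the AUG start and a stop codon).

residue 1: M -> AUG (start codon)
residue 2: R codons sorted = AGA,AGG,CGA,CGC,CGG,CGU -> pick last = CGU
residue 3: E codons sorted = GAA,GAG -> pick last = GAG
terminator: stop codons sorted = UAA,UAG,UGA -> pick last = UGA

Answer: mRNA: AUGCGUGAGUGA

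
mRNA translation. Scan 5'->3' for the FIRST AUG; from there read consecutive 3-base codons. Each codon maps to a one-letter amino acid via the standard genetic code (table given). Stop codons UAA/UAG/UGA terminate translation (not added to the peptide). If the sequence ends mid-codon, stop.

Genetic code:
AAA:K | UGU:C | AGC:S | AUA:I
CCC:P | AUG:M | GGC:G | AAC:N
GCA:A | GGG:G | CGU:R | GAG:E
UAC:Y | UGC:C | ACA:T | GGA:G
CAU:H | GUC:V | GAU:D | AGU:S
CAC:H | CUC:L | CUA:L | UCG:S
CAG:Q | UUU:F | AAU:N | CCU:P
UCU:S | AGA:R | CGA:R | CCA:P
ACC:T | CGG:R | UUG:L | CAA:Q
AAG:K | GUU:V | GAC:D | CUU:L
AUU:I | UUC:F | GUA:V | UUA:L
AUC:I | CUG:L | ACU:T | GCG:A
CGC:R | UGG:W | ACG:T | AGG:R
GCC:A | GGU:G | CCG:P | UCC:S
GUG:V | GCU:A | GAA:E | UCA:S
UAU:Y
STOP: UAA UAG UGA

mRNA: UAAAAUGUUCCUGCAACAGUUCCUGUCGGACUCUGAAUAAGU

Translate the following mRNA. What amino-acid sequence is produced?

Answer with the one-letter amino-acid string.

start AUG at pos 4
pos 4: AUG -> M; peptide=M
pos 7: UUC -> F; peptide=MF
pos 10: CUG -> L; peptide=MFL
pos 13: CAA -> Q; peptide=MFLQ
pos 16: CAG -> Q; peptide=MFLQQ
pos 19: UUC -> F; peptide=MFLQQF
pos 22: CUG -> L; peptide=MFLQQFL
pos 25: UCG -> S; peptide=MFLQQFLS
pos 28: GAC -> D; peptide=MFLQQFLSD
pos 31: UCU -> S; peptide=MFLQQFLSDS
pos 34: GAA -> E; peptide=MFLQQFLSDSE
pos 37: UAA -> STOP

Answer: MFLQQFLSDSE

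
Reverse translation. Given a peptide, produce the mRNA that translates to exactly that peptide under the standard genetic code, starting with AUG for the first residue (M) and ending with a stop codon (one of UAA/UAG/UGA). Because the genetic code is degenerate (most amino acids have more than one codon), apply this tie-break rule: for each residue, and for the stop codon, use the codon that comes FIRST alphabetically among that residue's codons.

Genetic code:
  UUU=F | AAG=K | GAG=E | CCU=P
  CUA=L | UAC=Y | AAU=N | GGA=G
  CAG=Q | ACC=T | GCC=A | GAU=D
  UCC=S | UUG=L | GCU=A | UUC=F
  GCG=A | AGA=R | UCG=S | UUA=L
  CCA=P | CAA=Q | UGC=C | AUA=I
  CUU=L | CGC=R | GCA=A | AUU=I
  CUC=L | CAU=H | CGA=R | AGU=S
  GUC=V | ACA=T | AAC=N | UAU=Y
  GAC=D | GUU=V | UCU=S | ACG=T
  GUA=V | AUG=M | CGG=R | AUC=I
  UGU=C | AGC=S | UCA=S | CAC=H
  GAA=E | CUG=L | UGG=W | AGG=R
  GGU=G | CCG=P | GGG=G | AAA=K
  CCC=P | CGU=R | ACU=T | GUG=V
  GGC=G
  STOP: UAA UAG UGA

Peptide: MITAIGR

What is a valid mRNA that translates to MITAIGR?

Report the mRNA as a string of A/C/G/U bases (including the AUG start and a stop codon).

Answer: mRNA: AUGAUAACAGCAAUAGGAAGAUAA

Derivation:
residue 1: M -> AUG (start codon)
residue 2: I codons sorted = AUA,AUC,AUU -> pick first = AUA
residue 3: T codons sorted = ACA,ACC,ACG,ACU -> pick first = ACA
residue 4: A codons sorted = GCA,GCC,GCG,GCU -> pick first = GCA
residue 5: I codons sorted = AUA,AUC,AUU -> pick first = AUA
residue 6: G codons sorted = GGA,GGC,GGG,GGU -> pick first = GGA
residue 7: R codons sorted = AGA,AGG,CGA,CGC,CGG,CGU -> pick first = AGA
terminator: stop codons sorted = UAA,UAG,UGA -> pick first = UAA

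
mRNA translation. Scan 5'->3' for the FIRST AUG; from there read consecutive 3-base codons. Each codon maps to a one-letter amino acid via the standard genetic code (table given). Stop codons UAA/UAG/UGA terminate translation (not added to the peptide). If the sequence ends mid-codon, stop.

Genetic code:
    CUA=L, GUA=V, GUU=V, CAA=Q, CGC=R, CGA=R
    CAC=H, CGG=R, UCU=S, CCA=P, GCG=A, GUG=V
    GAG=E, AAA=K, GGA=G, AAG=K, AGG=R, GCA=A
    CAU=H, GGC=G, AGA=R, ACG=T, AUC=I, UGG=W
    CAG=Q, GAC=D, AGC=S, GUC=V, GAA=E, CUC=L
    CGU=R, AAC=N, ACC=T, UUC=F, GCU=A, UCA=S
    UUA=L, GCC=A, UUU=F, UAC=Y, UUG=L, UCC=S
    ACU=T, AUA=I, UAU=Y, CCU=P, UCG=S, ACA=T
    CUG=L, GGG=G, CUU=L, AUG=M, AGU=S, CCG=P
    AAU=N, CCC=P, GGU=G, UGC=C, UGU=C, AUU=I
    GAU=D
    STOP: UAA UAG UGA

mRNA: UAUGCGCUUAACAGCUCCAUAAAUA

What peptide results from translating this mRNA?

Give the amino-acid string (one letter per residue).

Answer: MRLTAP

Derivation:
start AUG at pos 1
pos 1: AUG -> M; peptide=M
pos 4: CGC -> R; peptide=MR
pos 7: UUA -> L; peptide=MRL
pos 10: ACA -> T; peptide=MRLT
pos 13: GCU -> A; peptide=MRLTA
pos 16: CCA -> P; peptide=MRLTAP
pos 19: UAA -> STOP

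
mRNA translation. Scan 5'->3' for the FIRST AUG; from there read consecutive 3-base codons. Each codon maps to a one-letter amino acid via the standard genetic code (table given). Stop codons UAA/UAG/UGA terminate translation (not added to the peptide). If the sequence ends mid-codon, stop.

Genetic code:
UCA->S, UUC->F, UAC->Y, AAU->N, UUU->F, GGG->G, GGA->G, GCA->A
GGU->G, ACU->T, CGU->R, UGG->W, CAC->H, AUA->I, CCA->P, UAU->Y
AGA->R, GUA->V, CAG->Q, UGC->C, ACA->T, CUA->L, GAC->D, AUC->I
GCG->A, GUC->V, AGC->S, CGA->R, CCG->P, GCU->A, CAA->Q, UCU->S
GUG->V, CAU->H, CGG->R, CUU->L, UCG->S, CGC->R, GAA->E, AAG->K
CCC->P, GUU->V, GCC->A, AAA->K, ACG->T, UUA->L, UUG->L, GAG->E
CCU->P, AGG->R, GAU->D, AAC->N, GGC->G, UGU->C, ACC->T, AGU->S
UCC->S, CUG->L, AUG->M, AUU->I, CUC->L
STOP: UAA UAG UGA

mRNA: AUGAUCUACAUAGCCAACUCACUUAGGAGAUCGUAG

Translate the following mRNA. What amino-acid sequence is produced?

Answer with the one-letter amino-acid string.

start AUG at pos 0
pos 0: AUG -> M; peptide=M
pos 3: AUC -> I; peptide=MI
pos 6: UAC -> Y; peptide=MIY
pos 9: AUA -> I; peptide=MIYI
pos 12: GCC -> A; peptide=MIYIA
pos 15: AAC -> N; peptide=MIYIAN
pos 18: UCA -> S; peptide=MIYIANS
pos 21: CUU -> L; peptide=MIYIANSL
pos 24: AGG -> R; peptide=MIYIANSLR
pos 27: AGA -> R; peptide=MIYIANSLRR
pos 30: UCG -> S; peptide=MIYIANSLRRS
pos 33: UAG -> STOP

Answer: MIYIANSLRRS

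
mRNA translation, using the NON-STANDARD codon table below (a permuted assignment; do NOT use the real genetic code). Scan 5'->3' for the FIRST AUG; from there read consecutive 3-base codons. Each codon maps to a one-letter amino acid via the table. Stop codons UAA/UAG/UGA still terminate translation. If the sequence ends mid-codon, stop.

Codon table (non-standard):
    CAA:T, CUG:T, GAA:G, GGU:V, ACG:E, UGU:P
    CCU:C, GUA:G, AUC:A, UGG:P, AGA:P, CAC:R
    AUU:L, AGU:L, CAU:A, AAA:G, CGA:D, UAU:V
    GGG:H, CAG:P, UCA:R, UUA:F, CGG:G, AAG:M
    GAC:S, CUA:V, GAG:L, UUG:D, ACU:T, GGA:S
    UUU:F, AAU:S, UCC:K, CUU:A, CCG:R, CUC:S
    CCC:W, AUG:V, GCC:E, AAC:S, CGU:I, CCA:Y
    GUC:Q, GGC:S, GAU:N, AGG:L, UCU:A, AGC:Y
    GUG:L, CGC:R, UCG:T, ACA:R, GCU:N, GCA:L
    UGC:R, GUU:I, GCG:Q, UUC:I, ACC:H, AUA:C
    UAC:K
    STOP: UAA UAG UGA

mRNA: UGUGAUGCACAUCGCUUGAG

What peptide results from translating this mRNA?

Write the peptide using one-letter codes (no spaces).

Answer: VRAN

Derivation:
start AUG at pos 4
pos 4: AUG -> V; peptide=V
pos 7: CAC -> R; peptide=VR
pos 10: AUC -> A; peptide=VRA
pos 13: GCU -> N; peptide=VRAN
pos 16: UGA -> STOP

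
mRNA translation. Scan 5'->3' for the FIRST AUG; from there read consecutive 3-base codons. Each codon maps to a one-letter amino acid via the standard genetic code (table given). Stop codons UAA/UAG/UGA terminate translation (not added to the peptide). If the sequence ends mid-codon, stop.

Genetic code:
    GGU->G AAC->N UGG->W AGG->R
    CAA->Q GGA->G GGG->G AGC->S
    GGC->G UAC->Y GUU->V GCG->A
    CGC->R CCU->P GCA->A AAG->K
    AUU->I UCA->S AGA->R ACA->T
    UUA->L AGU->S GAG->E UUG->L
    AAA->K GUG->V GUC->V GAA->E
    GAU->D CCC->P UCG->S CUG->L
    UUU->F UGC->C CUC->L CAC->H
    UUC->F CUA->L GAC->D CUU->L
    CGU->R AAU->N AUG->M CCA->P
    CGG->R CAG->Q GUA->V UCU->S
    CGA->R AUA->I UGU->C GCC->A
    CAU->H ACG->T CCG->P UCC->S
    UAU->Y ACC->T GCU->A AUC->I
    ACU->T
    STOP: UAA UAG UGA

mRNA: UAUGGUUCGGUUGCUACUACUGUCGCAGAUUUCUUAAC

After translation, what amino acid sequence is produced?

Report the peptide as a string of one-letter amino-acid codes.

start AUG at pos 1
pos 1: AUG -> M; peptide=M
pos 4: GUU -> V; peptide=MV
pos 7: CGG -> R; peptide=MVR
pos 10: UUG -> L; peptide=MVRL
pos 13: CUA -> L; peptide=MVRLL
pos 16: CUA -> L; peptide=MVRLLL
pos 19: CUG -> L; peptide=MVRLLLL
pos 22: UCG -> S; peptide=MVRLLLLS
pos 25: CAG -> Q; peptide=MVRLLLLSQ
pos 28: AUU -> I; peptide=MVRLLLLSQI
pos 31: UCU -> S; peptide=MVRLLLLSQIS
pos 34: UAA -> STOP

Answer: MVRLLLLSQIS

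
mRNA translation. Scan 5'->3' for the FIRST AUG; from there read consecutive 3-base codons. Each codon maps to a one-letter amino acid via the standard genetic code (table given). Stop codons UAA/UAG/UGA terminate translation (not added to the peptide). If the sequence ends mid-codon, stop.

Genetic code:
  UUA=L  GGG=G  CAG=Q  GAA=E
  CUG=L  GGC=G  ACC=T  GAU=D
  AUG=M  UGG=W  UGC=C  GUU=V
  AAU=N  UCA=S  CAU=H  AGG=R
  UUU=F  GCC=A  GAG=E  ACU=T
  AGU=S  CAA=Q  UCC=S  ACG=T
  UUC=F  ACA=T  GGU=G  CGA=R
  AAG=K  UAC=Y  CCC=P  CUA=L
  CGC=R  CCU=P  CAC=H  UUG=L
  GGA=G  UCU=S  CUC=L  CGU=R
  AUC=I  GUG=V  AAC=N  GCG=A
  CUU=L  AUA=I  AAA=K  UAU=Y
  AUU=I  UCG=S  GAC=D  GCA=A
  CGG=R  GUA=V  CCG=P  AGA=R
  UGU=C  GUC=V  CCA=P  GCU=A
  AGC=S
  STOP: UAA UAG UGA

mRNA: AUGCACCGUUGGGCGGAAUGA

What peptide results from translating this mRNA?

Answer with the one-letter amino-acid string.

start AUG at pos 0
pos 0: AUG -> M; peptide=M
pos 3: CAC -> H; peptide=MH
pos 6: CGU -> R; peptide=MHR
pos 9: UGG -> W; peptide=MHRW
pos 12: GCG -> A; peptide=MHRWA
pos 15: GAA -> E; peptide=MHRWAE
pos 18: UGA -> STOP

Answer: MHRWAE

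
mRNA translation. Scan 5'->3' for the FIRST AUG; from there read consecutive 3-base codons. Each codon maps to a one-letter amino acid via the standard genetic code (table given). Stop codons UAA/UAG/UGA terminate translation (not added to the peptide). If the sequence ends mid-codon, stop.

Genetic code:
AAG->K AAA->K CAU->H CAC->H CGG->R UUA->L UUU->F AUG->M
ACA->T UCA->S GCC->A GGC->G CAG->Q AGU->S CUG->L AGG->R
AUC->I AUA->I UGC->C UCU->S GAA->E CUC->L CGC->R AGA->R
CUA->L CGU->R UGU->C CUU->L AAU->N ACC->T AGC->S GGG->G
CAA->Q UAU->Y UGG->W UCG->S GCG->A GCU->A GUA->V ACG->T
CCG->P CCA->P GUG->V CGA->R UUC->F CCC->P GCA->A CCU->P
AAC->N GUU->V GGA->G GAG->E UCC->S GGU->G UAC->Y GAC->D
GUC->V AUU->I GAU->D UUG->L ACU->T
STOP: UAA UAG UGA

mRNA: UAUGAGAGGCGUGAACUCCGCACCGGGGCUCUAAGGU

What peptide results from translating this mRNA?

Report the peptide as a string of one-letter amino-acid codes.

start AUG at pos 1
pos 1: AUG -> M; peptide=M
pos 4: AGA -> R; peptide=MR
pos 7: GGC -> G; peptide=MRG
pos 10: GUG -> V; peptide=MRGV
pos 13: AAC -> N; peptide=MRGVN
pos 16: UCC -> S; peptide=MRGVNS
pos 19: GCA -> A; peptide=MRGVNSA
pos 22: CCG -> P; peptide=MRGVNSAP
pos 25: GGG -> G; peptide=MRGVNSAPG
pos 28: CUC -> L; peptide=MRGVNSAPGL
pos 31: UAA -> STOP

Answer: MRGVNSAPGL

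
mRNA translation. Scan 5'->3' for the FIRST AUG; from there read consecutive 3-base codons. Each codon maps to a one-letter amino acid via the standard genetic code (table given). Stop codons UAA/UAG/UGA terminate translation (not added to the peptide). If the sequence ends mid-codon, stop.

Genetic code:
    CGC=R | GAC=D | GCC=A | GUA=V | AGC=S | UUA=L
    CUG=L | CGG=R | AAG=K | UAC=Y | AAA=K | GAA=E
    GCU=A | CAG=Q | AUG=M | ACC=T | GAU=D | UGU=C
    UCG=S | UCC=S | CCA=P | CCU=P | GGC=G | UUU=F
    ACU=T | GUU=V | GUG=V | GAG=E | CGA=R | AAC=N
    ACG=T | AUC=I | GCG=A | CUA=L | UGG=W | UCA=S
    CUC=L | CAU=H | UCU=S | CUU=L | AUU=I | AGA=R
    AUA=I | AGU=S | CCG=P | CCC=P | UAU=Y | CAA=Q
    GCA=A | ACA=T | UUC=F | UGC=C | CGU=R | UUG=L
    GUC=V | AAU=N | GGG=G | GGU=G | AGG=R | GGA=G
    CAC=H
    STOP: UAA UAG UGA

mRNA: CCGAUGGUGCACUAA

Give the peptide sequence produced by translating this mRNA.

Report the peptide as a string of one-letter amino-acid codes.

start AUG at pos 3
pos 3: AUG -> M; peptide=M
pos 6: GUG -> V; peptide=MV
pos 9: CAC -> H; peptide=MVH
pos 12: UAA -> STOP

Answer: MVH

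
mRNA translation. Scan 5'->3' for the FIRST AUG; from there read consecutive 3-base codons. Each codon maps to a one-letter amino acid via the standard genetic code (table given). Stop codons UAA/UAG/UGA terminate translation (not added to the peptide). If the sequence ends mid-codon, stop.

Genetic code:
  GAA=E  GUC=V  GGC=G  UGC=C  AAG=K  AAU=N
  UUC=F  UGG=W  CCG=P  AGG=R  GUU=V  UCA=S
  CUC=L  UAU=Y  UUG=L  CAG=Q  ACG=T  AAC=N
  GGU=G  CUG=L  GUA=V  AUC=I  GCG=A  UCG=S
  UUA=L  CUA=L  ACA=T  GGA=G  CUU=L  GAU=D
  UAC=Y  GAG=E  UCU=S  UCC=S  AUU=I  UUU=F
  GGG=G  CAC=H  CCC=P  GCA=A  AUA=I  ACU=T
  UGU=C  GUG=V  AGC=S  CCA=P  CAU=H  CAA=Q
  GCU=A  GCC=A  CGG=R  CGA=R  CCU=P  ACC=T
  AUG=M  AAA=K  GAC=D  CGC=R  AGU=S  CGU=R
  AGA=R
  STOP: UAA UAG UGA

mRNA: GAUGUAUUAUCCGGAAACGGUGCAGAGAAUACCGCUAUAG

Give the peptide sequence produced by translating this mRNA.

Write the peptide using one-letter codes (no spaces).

start AUG at pos 1
pos 1: AUG -> M; peptide=M
pos 4: UAU -> Y; peptide=MY
pos 7: UAU -> Y; peptide=MYY
pos 10: CCG -> P; peptide=MYYP
pos 13: GAA -> E; peptide=MYYPE
pos 16: ACG -> T; peptide=MYYPET
pos 19: GUG -> V; peptide=MYYPETV
pos 22: CAG -> Q; peptide=MYYPETVQ
pos 25: AGA -> R; peptide=MYYPETVQR
pos 28: AUA -> I; peptide=MYYPETVQRI
pos 31: CCG -> P; peptide=MYYPETVQRIP
pos 34: CUA -> L; peptide=MYYPETVQRIPL
pos 37: UAG -> STOP

Answer: MYYPETVQRIPL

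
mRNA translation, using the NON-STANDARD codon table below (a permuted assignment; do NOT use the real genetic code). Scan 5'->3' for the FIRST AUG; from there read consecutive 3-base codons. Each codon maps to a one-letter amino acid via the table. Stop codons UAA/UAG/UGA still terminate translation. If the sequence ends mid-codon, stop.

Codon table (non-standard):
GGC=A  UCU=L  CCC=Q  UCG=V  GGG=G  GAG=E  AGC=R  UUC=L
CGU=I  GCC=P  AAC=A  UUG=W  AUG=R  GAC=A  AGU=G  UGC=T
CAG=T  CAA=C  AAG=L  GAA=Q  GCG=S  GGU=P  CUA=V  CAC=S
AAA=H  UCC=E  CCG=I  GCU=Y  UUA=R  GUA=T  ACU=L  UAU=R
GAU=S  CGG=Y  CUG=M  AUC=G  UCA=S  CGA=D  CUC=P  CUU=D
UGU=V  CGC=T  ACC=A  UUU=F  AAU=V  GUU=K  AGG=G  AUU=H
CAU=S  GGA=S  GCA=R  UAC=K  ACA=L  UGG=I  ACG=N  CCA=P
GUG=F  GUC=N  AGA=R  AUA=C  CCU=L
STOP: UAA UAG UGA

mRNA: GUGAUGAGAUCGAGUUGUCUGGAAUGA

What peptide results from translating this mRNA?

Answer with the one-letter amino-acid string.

start AUG at pos 3
pos 3: AUG -> R; peptide=R
pos 6: AGA -> R; peptide=RR
pos 9: UCG -> V; peptide=RRV
pos 12: AGU -> G; peptide=RRVG
pos 15: UGU -> V; peptide=RRVGV
pos 18: CUG -> M; peptide=RRVGVM
pos 21: GAA -> Q; peptide=RRVGVMQ
pos 24: UGA -> STOP

Answer: RRVGVMQ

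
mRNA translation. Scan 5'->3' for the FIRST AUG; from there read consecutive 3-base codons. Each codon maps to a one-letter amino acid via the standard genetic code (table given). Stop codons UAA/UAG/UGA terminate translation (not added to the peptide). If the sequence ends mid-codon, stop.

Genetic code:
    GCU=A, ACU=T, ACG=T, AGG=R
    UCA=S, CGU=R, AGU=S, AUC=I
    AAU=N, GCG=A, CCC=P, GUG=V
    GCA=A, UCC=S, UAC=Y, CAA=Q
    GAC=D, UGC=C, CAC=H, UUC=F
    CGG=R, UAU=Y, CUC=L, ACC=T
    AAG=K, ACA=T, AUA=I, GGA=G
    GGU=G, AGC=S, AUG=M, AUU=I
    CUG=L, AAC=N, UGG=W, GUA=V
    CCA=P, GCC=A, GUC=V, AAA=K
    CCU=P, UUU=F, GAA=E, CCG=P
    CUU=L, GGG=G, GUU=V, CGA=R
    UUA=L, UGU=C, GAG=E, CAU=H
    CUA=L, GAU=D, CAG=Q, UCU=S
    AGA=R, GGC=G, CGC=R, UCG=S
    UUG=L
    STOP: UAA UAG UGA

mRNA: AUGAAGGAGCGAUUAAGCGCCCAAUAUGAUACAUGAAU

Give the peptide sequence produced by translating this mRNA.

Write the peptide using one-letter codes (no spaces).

start AUG at pos 0
pos 0: AUG -> M; peptide=M
pos 3: AAG -> K; peptide=MK
pos 6: GAG -> E; peptide=MKE
pos 9: CGA -> R; peptide=MKER
pos 12: UUA -> L; peptide=MKERL
pos 15: AGC -> S; peptide=MKERLS
pos 18: GCC -> A; peptide=MKERLSA
pos 21: CAA -> Q; peptide=MKERLSAQ
pos 24: UAU -> Y; peptide=MKERLSAQY
pos 27: GAU -> D; peptide=MKERLSAQYD
pos 30: ACA -> T; peptide=MKERLSAQYDT
pos 33: UGA -> STOP

Answer: MKERLSAQYDT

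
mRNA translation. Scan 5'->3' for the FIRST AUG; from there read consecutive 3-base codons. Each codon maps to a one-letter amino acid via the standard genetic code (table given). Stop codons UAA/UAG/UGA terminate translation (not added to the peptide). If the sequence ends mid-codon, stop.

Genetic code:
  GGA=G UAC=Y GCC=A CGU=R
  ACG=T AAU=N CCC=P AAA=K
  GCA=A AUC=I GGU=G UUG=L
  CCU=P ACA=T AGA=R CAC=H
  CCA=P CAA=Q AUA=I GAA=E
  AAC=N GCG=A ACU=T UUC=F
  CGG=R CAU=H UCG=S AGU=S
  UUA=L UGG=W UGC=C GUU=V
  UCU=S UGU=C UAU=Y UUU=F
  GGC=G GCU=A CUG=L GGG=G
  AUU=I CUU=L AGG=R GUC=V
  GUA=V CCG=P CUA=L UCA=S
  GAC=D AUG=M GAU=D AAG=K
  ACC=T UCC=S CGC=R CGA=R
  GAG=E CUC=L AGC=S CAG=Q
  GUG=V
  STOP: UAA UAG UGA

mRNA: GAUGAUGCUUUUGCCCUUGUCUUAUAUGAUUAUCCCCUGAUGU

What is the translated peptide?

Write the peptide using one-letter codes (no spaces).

start AUG at pos 1
pos 1: AUG -> M; peptide=M
pos 4: AUG -> M; peptide=MM
pos 7: CUU -> L; peptide=MML
pos 10: UUG -> L; peptide=MMLL
pos 13: CCC -> P; peptide=MMLLP
pos 16: UUG -> L; peptide=MMLLPL
pos 19: UCU -> S; peptide=MMLLPLS
pos 22: UAU -> Y; peptide=MMLLPLSY
pos 25: AUG -> M; peptide=MMLLPLSYM
pos 28: AUU -> I; peptide=MMLLPLSYMI
pos 31: AUC -> I; peptide=MMLLPLSYMII
pos 34: CCC -> P; peptide=MMLLPLSYMIIP
pos 37: UGA -> STOP

Answer: MMLLPLSYMIIP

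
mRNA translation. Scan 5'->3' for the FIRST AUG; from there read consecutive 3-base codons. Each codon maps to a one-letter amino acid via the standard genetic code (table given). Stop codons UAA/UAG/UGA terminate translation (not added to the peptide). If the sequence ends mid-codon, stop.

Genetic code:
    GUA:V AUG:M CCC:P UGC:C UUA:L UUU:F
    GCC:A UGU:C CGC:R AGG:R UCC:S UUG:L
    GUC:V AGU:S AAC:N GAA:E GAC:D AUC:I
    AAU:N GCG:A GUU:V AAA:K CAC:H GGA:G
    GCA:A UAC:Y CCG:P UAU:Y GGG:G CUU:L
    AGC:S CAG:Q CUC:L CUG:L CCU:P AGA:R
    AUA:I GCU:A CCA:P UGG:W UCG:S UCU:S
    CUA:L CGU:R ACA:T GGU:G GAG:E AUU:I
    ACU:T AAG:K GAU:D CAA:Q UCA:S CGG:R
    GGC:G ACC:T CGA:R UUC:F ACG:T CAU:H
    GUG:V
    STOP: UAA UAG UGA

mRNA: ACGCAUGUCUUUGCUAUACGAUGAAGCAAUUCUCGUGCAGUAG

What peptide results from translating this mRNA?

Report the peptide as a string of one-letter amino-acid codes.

Answer: MSLLYDEAILVQ

Derivation:
start AUG at pos 4
pos 4: AUG -> M; peptide=M
pos 7: UCU -> S; peptide=MS
pos 10: UUG -> L; peptide=MSL
pos 13: CUA -> L; peptide=MSLL
pos 16: UAC -> Y; peptide=MSLLY
pos 19: GAU -> D; peptide=MSLLYD
pos 22: GAA -> E; peptide=MSLLYDE
pos 25: GCA -> A; peptide=MSLLYDEA
pos 28: AUU -> I; peptide=MSLLYDEAI
pos 31: CUC -> L; peptide=MSLLYDEAIL
pos 34: GUG -> V; peptide=MSLLYDEAILV
pos 37: CAG -> Q; peptide=MSLLYDEAILVQ
pos 40: UAG -> STOP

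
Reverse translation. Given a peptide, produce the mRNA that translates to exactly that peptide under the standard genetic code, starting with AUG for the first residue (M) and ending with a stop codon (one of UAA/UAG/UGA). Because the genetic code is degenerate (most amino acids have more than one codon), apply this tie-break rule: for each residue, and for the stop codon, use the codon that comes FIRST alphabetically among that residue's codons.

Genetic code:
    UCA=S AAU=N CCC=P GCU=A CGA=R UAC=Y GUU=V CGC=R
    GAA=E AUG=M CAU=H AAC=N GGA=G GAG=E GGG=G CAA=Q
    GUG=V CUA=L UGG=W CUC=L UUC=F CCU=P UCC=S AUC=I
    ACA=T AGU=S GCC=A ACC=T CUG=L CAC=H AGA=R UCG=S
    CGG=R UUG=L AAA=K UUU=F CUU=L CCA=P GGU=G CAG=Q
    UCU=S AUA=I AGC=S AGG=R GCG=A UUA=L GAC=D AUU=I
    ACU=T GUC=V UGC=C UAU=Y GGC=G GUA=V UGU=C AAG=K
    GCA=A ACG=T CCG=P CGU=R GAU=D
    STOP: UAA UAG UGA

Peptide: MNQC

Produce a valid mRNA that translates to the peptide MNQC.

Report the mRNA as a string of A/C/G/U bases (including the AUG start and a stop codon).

Answer: mRNA: AUGAACCAAUGCUAA

Derivation:
residue 1: M -> AUG (start codon)
residue 2: N codons sorted = AAC,AAU -> pick first = AAC
residue 3: Q codons sorted = CAA,CAG -> pick first = CAA
residue 4: C codons sorted = UGC,UGU -> pick first = UGC
terminator: stop codons sorted = UAA,UAG,UGA -> pick first = UAA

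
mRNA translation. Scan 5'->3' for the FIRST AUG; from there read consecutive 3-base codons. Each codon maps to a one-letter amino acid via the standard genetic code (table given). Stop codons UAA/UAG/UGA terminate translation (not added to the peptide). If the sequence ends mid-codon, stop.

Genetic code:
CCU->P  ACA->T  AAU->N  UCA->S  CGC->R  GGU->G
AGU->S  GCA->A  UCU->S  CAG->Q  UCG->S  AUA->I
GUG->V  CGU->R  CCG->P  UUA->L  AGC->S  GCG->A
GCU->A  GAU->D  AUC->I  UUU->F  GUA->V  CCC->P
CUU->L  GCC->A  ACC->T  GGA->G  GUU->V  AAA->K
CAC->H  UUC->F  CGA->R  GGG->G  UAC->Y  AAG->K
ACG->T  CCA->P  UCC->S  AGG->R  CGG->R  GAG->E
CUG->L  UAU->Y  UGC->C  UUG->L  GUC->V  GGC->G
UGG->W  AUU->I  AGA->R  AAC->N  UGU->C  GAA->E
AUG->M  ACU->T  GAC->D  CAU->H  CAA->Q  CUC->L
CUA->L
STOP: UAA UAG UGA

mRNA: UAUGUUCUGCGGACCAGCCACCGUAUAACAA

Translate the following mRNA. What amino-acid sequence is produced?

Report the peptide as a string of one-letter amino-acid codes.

start AUG at pos 1
pos 1: AUG -> M; peptide=M
pos 4: UUC -> F; peptide=MF
pos 7: UGC -> C; peptide=MFC
pos 10: GGA -> G; peptide=MFCG
pos 13: CCA -> P; peptide=MFCGP
pos 16: GCC -> A; peptide=MFCGPA
pos 19: ACC -> T; peptide=MFCGPAT
pos 22: GUA -> V; peptide=MFCGPATV
pos 25: UAA -> STOP

Answer: MFCGPATV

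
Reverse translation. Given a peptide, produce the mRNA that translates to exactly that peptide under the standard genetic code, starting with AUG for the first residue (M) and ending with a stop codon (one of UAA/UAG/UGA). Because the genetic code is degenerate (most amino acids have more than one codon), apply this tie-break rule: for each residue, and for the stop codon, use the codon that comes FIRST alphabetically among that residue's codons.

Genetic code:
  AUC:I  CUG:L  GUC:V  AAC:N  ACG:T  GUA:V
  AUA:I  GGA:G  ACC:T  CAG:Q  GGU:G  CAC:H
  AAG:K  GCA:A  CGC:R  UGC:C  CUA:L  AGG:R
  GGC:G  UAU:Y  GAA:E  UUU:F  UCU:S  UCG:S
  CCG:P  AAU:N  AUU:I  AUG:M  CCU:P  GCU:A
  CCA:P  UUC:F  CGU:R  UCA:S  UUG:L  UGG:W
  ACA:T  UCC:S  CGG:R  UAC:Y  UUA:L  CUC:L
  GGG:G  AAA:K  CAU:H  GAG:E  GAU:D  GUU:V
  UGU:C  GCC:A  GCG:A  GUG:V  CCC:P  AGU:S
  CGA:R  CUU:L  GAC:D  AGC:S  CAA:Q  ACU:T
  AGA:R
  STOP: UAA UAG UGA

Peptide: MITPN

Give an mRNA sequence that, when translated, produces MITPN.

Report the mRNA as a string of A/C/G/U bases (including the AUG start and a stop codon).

Answer: mRNA: AUGAUAACACCAAACUAA

Derivation:
residue 1: M -> AUG (start codon)
residue 2: I codons sorted = AUA,AUC,AUU -> pick first = AUA
residue 3: T codons sorted = ACA,ACC,ACG,ACU -> pick first = ACA
residue 4: P codons sorted = CCA,CCC,CCG,CCU -> pick first = CCA
residue 5: N codons sorted = AAC,AAU -> pick first = AAC
terminator: stop codons sorted = UAA,UAG,UGA -> pick first = UAA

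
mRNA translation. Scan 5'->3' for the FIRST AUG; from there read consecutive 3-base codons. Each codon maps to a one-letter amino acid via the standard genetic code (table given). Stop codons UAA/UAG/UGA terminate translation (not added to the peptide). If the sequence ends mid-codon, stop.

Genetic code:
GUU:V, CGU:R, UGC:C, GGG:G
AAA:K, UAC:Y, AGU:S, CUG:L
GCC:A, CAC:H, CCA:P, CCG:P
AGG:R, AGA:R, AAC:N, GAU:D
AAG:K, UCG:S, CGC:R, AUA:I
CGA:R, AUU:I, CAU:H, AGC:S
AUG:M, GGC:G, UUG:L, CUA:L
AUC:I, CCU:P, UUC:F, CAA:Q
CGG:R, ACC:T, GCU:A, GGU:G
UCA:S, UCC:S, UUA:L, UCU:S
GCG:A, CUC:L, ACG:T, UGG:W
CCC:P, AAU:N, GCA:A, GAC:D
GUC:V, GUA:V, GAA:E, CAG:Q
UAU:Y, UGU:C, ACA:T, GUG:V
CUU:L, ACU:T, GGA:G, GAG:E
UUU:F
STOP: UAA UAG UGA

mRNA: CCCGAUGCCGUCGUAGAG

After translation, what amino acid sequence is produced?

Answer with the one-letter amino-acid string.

start AUG at pos 4
pos 4: AUG -> M; peptide=M
pos 7: CCG -> P; peptide=MP
pos 10: UCG -> S; peptide=MPS
pos 13: UAG -> STOP

Answer: MPS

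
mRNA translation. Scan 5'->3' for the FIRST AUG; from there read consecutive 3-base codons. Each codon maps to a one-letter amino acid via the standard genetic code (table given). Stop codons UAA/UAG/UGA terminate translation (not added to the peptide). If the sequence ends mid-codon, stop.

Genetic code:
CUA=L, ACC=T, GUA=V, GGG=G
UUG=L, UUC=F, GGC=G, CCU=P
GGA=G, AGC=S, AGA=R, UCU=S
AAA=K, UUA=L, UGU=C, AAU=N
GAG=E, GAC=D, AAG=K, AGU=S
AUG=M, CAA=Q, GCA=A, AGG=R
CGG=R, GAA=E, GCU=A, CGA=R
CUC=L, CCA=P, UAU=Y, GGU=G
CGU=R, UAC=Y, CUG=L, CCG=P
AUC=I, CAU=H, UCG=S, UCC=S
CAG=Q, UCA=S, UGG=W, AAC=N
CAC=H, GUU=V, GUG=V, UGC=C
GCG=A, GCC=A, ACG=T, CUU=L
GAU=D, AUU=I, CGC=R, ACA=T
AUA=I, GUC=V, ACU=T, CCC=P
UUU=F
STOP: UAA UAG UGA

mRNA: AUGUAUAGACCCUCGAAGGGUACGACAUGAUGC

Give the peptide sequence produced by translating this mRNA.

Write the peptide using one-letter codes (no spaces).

start AUG at pos 0
pos 0: AUG -> M; peptide=M
pos 3: UAU -> Y; peptide=MY
pos 6: AGA -> R; peptide=MYR
pos 9: CCC -> P; peptide=MYRP
pos 12: UCG -> S; peptide=MYRPS
pos 15: AAG -> K; peptide=MYRPSK
pos 18: GGU -> G; peptide=MYRPSKG
pos 21: ACG -> T; peptide=MYRPSKGT
pos 24: ACA -> T; peptide=MYRPSKGTT
pos 27: UGA -> STOP

Answer: MYRPSKGTT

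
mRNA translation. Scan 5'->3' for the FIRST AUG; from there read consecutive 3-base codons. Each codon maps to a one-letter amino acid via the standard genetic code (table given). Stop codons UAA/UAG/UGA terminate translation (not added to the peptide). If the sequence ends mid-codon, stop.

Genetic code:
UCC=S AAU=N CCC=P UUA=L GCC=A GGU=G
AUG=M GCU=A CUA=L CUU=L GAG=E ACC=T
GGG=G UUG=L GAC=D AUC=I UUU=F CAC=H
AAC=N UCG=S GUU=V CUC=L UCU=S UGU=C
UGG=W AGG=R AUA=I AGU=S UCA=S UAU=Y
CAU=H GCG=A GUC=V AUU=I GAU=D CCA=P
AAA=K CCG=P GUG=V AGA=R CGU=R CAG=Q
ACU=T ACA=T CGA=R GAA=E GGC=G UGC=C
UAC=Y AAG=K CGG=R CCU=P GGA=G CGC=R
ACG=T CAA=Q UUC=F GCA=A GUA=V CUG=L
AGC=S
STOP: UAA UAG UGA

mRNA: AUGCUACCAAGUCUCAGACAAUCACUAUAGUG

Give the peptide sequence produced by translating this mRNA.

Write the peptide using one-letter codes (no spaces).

Answer: MLPSLRQSL

Derivation:
start AUG at pos 0
pos 0: AUG -> M; peptide=M
pos 3: CUA -> L; peptide=ML
pos 6: CCA -> P; peptide=MLP
pos 9: AGU -> S; peptide=MLPS
pos 12: CUC -> L; peptide=MLPSL
pos 15: AGA -> R; peptide=MLPSLR
pos 18: CAA -> Q; peptide=MLPSLRQ
pos 21: UCA -> S; peptide=MLPSLRQS
pos 24: CUA -> L; peptide=MLPSLRQSL
pos 27: UAG -> STOP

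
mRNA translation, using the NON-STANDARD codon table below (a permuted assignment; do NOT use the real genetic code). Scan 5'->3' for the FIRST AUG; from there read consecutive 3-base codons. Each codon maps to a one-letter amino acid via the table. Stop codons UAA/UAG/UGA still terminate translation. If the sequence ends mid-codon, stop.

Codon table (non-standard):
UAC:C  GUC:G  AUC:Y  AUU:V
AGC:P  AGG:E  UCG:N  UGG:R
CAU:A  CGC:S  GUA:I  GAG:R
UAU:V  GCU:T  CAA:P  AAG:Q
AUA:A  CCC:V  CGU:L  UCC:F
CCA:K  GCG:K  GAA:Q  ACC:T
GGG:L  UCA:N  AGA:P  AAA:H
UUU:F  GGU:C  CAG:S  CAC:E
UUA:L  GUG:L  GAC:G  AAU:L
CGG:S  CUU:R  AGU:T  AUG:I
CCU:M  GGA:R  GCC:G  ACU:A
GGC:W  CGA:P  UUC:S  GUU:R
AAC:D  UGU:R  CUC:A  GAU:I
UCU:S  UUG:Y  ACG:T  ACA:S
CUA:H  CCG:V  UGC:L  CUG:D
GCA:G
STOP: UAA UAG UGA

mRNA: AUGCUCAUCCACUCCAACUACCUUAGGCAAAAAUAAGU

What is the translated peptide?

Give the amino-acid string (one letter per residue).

start AUG at pos 0
pos 0: AUG -> I; peptide=I
pos 3: CUC -> A; peptide=IA
pos 6: AUC -> Y; peptide=IAY
pos 9: CAC -> E; peptide=IAYE
pos 12: UCC -> F; peptide=IAYEF
pos 15: AAC -> D; peptide=IAYEFD
pos 18: UAC -> C; peptide=IAYEFDC
pos 21: CUU -> R; peptide=IAYEFDCR
pos 24: AGG -> E; peptide=IAYEFDCRE
pos 27: CAA -> P; peptide=IAYEFDCREP
pos 30: AAA -> H; peptide=IAYEFDCREPH
pos 33: UAA -> STOP

Answer: IAYEFDCREPH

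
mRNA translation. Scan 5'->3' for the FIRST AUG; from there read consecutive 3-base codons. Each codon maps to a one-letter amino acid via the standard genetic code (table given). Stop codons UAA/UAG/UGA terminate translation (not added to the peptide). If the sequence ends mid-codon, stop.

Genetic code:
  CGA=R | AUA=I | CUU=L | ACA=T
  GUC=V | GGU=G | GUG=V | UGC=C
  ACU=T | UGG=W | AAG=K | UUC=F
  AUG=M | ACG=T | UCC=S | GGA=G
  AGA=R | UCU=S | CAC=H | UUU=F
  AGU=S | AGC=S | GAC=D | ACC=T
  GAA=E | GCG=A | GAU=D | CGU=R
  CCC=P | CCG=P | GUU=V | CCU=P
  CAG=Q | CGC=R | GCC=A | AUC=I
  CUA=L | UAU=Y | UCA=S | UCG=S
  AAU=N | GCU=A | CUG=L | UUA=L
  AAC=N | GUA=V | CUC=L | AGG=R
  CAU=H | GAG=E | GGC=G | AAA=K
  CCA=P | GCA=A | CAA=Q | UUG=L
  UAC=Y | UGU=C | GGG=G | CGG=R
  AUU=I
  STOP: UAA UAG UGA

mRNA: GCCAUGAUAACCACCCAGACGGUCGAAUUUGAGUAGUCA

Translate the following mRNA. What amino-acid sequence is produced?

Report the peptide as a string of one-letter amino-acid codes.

start AUG at pos 3
pos 3: AUG -> M; peptide=M
pos 6: AUA -> I; peptide=MI
pos 9: ACC -> T; peptide=MIT
pos 12: ACC -> T; peptide=MITT
pos 15: CAG -> Q; peptide=MITTQ
pos 18: ACG -> T; peptide=MITTQT
pos 21: GUC -> V; peptide=MITTQTV
pos 24: GAA -> E; peptide=MITTQTVE
pos 27: UUU -> F; peptide=MITTQTVEF
pos 30: GAG -> E; peptide=MITTQTVEFE
pos 33: UAG -> STOP

Answer: MITTQTVEFE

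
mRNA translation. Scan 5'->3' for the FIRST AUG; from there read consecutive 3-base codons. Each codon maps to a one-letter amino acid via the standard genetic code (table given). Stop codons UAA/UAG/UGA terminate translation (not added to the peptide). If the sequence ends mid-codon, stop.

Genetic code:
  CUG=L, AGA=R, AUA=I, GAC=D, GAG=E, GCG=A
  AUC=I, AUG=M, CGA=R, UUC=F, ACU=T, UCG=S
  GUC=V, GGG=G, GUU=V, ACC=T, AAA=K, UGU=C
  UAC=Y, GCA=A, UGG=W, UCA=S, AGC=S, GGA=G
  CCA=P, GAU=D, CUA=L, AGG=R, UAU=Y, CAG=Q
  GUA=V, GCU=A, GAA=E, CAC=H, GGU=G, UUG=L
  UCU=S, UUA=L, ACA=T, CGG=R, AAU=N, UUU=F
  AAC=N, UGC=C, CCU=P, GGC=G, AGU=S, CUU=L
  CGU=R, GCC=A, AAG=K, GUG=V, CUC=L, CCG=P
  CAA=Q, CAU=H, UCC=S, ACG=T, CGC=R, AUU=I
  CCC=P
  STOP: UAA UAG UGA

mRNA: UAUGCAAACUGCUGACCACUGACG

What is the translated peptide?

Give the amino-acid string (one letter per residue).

start AUG at pos 1
pos 1: AUG -> M; peptide=M
pos 4: CAA -> Q; peptide=MQ
pos 7: ACU -> T; peptide=MQT
pos 10: GCU -> A; peptide=MQTA
pos 13: GAC -> D; peptide=MQTAD
pos 16: CAC -> H; peptide=MQTADH
pos 19: UGA -> STOP

Answer: MQTADH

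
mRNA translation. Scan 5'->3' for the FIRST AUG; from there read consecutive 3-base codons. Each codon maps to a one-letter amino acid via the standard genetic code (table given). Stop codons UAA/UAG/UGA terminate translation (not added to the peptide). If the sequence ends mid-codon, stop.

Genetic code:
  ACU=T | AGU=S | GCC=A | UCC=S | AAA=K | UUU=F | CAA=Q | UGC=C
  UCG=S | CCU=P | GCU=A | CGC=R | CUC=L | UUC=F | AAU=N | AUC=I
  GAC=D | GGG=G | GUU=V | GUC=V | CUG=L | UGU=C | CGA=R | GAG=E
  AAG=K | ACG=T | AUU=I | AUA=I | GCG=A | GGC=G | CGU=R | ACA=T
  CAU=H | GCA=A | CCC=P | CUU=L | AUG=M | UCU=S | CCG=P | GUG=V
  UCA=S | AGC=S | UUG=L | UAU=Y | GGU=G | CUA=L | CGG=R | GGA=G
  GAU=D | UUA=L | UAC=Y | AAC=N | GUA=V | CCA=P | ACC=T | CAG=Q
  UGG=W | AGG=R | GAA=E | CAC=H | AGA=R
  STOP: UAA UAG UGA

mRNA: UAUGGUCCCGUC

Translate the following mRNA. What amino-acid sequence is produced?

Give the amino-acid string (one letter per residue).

Answer: MVP

Derivation:
start AUG at pos 1
pos 1: AUG -> M; peptide=M
pos 4: GUC -> V; peptide=MV
pos 7: CCG -> P; peptide=MVP
pos 10: only 2 nt remain (<3), stop (end of mRNA)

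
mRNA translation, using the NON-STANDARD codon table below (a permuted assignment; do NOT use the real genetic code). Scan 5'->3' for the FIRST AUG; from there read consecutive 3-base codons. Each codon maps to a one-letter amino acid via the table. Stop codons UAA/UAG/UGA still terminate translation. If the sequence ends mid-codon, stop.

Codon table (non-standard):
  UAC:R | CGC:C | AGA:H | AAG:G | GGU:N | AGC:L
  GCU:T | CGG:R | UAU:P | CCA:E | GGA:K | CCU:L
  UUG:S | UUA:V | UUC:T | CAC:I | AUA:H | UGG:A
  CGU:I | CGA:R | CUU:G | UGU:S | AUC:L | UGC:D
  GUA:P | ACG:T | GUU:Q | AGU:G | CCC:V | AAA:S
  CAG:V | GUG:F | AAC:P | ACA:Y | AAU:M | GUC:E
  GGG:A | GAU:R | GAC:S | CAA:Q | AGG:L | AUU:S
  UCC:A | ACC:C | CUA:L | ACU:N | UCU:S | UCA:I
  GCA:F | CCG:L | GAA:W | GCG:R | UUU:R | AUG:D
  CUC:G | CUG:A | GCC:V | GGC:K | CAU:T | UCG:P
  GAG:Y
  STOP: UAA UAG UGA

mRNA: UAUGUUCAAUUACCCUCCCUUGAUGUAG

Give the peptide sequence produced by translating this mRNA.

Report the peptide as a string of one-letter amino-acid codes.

start AUG at pos 1
pos 1: AUG -> D; peptide=D
pos 4: UUC -> T; peptide=DT
pos 7: AAU -> M; peptide=DTM
pos 10: UAC -> R; peptide=DTMR
pos 13: CCU -> L; peptide=DTMRL
pos 16: CCC -> V; peptide=DTMRLV
pos 19: UUG -> S; peptide=DTMRLVS
pos 22: AUG -> D; peptide=DTMRLVSD
pos 25: UAG -> STOP

Answer: DTMRLVSD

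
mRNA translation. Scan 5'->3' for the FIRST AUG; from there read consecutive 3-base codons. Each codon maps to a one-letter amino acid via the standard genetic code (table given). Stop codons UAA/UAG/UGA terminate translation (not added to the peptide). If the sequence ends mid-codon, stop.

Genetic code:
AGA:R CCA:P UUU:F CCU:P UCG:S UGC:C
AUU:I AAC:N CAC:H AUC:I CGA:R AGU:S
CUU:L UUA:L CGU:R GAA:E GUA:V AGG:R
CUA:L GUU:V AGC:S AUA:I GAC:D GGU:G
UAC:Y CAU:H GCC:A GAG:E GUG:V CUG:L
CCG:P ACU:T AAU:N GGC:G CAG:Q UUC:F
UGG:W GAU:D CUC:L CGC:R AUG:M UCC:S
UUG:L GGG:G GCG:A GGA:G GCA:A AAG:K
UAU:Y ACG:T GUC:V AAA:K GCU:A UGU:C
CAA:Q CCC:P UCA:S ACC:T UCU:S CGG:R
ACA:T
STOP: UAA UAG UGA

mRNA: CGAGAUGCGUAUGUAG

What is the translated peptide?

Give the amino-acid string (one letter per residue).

start AUG at pos 4
pos 4: AUG -> M; peptide=M
pos 7: CGU -> R; peptide=MR
pos 10: AUG -> M; peptide=MRM
pos 13: UAG -> STOP

Answer: MRM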